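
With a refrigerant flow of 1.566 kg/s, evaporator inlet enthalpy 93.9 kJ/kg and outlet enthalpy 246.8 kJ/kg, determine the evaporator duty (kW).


dh = 246.8 - 93.9 = 152.9 kJ/kg
Q_evap = m_dot * dh = 1.566 * 152.9
Q_evap = 239.44 kW

239.44


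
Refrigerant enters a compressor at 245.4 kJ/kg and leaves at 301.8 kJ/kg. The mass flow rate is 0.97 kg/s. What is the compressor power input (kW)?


dh = 301.8 - 245.4 = 56.4 kJ/kg
W = m_dot * dh = 0.97 * 56.4 = 54.71 kW

54.71


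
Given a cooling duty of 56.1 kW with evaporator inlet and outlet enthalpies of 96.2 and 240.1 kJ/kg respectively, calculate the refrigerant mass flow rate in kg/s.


dh = 240.1 - 96.2 = 143.9 kJ/kg
m_dot = Q / dh = 56.1 / 143.9 = 0.3899 kg/s

0.3899


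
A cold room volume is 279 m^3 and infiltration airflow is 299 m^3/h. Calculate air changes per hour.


ACH = flow / volume
ACH = 299 / 279
ACH = 1.072

1.072


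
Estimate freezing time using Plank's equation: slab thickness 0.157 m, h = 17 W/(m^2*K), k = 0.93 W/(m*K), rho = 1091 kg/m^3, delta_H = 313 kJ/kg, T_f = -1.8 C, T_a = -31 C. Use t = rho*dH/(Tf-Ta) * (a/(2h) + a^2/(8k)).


dT = -1.8 - (-31) = 29.2 K
term1 = a/(2h) = 0.157/(2*17) = 0.004617647059
term2 = a^2/(8k) = 0.157^2/(8*0.93) = 0.003313037634
t = rho*dH*1000/dT * (term1 + term2)
t = 1091*313*1000/29.2 * (0.004617647059 + 0.003313037634)
t = 92746 s

92746


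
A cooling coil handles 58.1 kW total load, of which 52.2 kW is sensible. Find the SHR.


SHR = Q_sensible / Q_total
SHR = 52.2 / 58.1
SHR = 0.898

0.898


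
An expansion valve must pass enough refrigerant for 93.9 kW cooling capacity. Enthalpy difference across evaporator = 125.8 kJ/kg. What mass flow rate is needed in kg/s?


m_dot = Q / dh
m_dot = 93.9 / 125.8
m_dot = 0.7464 kg/s

0.7464


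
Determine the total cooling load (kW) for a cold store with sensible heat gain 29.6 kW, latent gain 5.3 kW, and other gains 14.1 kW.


Q_total = Q_s + Q_l + Q_misc
Q_total = 29.6 + 5.3 + 14.1
Q_total = 49.0 kW

49.0


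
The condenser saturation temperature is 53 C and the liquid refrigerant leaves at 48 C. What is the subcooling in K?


Subcooling = T_cond - T_liquid
Subcooling = 53 - 48
Subcooling = 5 K

5


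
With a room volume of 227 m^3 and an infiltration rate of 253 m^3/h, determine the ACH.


ACH = flow / volume
ACH = 253 / 227
ACH = 1.115

1.115


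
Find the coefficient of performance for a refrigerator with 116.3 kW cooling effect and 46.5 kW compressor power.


COP = Q_evap / W
COP = 116.3 / 46.5
COP = 2.501

2.501


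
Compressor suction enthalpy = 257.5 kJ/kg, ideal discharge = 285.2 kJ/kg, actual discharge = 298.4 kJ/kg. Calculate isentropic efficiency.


dh_ideal = 285.2 - 257.5 = 27.7 kJ/kg
dh_actual = 298.4 - 257.5 = 40.9 kJ/kg
eta_s = dh_ideal / dh_actual = 27.7 / 40.9
eta_s = 0.6773

0.6773


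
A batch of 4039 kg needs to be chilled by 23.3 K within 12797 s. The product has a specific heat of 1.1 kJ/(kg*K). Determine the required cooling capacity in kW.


Q = m * cp * dT / t
Q = 4039 * 1.1 * 23.3 / 12797
Q = 8.089 kW

8.089


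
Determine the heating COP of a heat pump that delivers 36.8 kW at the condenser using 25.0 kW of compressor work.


COP_hp = Q_cond / W
COP_hp = 36.8 / 25.0
COP_hp = 1.472

1.472


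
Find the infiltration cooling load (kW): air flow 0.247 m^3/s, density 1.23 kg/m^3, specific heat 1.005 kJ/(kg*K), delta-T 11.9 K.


Q = V_dot * rho * cp * dT
Q = 0.247 * 1.23 * 1.005 * 11.9
Q = 3.633 kW

3.633


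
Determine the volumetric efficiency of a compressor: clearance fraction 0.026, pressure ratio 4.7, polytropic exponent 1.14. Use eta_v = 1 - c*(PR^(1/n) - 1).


PR^(1/n) = 4.7^(1/1.14) = 3.88650763
eta_v = 1 - 0.026 * (3.88650763 - 1)
eta_v = 0.925

0.925


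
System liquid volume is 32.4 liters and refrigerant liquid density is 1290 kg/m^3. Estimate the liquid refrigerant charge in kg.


Charge = V * rho / 1000
Charge = 32.4 * 1290 / 1000
Charge = 41.8 kg

41.8


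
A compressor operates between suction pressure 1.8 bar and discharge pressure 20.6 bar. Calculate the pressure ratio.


PR = P_high / P_low
PR = 20.6 / 1.8
PR = 11.444

11.444


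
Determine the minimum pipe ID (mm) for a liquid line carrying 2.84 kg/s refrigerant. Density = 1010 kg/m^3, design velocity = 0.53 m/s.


A = m_dot / (rho * v) = 2.84 / (1010 * 0.53) = 0.005305436204 m^2
d = sqrt(4*A/pi) * 1000
d = 82.2 mm

82.2


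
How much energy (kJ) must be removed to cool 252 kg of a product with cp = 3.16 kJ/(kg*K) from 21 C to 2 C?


dT = 21 - (2) = 19 K
Q = m * cp * dT = 252 * 3.16 * 19
Q = 15130 kJ

15130


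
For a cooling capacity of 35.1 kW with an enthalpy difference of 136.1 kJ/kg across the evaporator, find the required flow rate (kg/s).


m_dot = Q / dh
m_dot = 35.1 / 136.1
m_dot = 0.2579 kg/s

0.2579


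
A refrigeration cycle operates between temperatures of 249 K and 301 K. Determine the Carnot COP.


dT = 301 - 249 = 52 K
COP_carnot = T_cold / dT = 249 / 52
COP_carnot = 4.788

4.788


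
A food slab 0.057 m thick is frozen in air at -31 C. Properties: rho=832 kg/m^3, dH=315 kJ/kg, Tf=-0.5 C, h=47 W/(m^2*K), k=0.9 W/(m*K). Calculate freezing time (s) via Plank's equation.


dT = -0.5 - (-31) = 30.5 K
term1 = a/(2h) = 0.057/(2*47) = 0.0006063829787
term2 = a^2/(8k) = 0.057^2/(8*0.9) = 0.00045125
t = rho*dH*1000/dT * (term1 + term2)
t = 832*315*1000/30.5 * (0.0006063829787 + 0.00045125)
t = 9088 s

9088


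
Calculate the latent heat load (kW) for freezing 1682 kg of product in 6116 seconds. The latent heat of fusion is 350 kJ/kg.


Q_lat = m * h_fg / t
Q_lat = 1682 * 350 / 6116
Q_lat = 96.26 kW

96.26


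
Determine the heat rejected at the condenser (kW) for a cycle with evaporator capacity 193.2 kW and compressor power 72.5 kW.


Q_cond = Q_evap + W
Q_cond = 193.2 + 72.5
Q_cond = 265.7 kW

265.7


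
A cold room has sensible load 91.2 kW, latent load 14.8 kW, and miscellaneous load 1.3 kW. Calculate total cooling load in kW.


Q_total = Q_s + Q_l + Q_misc
Q_total = 91.2 + 14.8 + 1.3
Q_total = 107.3 kW

107.3


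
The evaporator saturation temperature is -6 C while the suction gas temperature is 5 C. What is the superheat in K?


Superheat = T_suction - T_evap
Superheat = 5 - (-6)
Superheat = 11 K

11


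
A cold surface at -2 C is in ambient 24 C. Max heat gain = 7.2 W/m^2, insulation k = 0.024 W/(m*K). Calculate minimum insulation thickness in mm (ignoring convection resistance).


dT = 24 - (-2) = 26 K
thickness = k * dT / q_max * 1000
thickness = 0.024 * 26 / 7.2 * 1000
thickness = 86.7 mm

86.7


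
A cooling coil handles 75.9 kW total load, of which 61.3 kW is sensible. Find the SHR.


SHR = Q_sensible / Q_total
SHR = 61.3 / 75.9
SHR = 0.808

0.808


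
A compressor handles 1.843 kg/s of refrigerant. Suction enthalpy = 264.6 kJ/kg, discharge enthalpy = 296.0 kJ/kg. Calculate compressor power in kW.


dh = 296.0 - 264.6 = 31.4 kJ/kg
W = m_dot * dh = 1.843 * 31.4 = 57.87 kW

57.87


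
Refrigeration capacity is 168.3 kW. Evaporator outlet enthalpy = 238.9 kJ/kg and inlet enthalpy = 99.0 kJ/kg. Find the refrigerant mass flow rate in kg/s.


dh = 238.9 - 99.0 = 139.9 kJ/kg
m_dot = Q / dh = 168.3 / 139.9 = 1.203 kg/s

1.203


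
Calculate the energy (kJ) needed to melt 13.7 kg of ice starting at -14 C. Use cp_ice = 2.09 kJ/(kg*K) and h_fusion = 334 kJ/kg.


Sensible heat = cp * dT = 2.09 * 14 = 29.26 kJ/kg
Total per kg = 29.26 + 334 = 363.26 kJ/kg
Q = m * total = 13.7 * 363.26
Q = 4976.7 kJ

4976.7


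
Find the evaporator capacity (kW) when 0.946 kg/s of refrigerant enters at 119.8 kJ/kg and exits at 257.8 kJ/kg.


dh = 257.8 - 119.8 = 138.0 kJ/kg
Q_evap = m_dot * dh = 0.946 * 138.0
Q_evap = 130.55 kW

130.55


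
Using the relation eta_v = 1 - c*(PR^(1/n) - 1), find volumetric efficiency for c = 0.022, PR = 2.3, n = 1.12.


PR^(1/n) = 2.3^(1/1.12) = 2.10363933
eta_v = 1 - 0.022 * (2.10363933 - 1)
eta_v = 0.9757

0.9757


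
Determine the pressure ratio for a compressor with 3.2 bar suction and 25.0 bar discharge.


PR = P_high / P_low
PR = 25.0 / 3.2
PR = 7.813

7.813


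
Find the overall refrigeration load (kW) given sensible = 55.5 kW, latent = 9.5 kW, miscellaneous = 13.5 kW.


Q_total = Q_s + Q_l + Q_misc
Q_total = 55.5 + 9.5 + 13.5
Q_total = 78.5 kW

78.5


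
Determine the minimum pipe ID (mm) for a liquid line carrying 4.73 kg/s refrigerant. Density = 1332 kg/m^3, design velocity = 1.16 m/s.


A = m_dot / (rho * v) = 4.73 / (1332 * 1.16) = 0.003061250906 m^2
d = sqrt(4*A/pi) * 1000
d = 62.4 mm

62.4


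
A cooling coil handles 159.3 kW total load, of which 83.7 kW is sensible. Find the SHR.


SHR = Q_sensible / Q_total
SHR = 83.7 / 159.3
SHR = 0.525

0.525


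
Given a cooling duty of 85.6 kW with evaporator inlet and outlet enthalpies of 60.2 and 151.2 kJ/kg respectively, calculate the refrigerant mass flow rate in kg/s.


dh = 151.2 - 60.2 = 91.0 kJ/kg
m_dot = Q / dh = 85.6 / 91.0 = 0.9407 kg/s

0.9407


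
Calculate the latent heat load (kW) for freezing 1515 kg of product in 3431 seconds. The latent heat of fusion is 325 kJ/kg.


Q_lat = m * h_fg / t
Q_lat = 1515 * 325 / 3431
Q_lat = 143.51 kW

143.51


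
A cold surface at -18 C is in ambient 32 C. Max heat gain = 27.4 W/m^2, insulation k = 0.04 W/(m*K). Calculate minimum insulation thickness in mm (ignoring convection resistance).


dT = 32 - (-18) = 50 K
thickness = k * dT / q_max * 1000
thickness = 0.04 * 50 / 27.4 * 1000
thickness = 73.0 mm

73.0


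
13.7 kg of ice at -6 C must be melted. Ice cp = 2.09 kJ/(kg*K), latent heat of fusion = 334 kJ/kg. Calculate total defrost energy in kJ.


Sensible heat = cp * dT = 2.09 * 6 = 12.54 kJ/kg
Total per kg = 12.54 + 334 = 346.54 kJ/kg
Q = m * total = 13.7 * 346.54
Q = 4747.6 kJ

4747.6


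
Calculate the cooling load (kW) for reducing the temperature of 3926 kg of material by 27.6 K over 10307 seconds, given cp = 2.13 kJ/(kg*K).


Q = m * cp * dT / t
Q = 3926 * 2.13 * 27.6 / 10307
Q = 22.393 kW

22.393


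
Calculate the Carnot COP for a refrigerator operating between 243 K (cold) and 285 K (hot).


dT = 285 - 243 = 42 K
COP_carnot = T_cold / dT = 243 / 42
COP_carnot = 5.786

5.786


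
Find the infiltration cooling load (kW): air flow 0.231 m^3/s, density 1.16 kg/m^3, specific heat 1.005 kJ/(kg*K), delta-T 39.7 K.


Q = V_dot * rho * cp * dT
Q = 0.231 * 1.16 * 1.005 * 39.7
Q = 10.691 kW

10.691


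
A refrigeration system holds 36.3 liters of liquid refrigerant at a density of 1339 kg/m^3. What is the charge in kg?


Charge = V * rho / 1000
Charge = 36.3 * 1339 / 1000
Charge = 48.61 kg

48.61


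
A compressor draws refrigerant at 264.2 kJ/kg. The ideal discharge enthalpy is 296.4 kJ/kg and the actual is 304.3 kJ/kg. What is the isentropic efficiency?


dh_ideal = 296.4 - 264.2 = 32.2 kJ/kg
dh_actual = 304.3 - 264.2 = 40.1 kJ/kg
eta_s = dh_ideal / dh_actual = 32.2 / 40.1
eta_s = 0.803

0.803


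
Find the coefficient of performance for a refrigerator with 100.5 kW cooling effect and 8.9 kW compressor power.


COP = Q_evap / W
COP = 100.5 / 8.9
COP = 11.292

11.292


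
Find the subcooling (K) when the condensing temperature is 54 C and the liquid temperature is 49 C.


Subcooling = T_cond - T_liquid
Subcooling = 54 - 49
Subcooling = 5 K

5


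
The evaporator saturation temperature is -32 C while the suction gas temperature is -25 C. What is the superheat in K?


Superheat = T_suction - T_evap
Superheat = -25 - (-32)
Superheat = 7 K

7


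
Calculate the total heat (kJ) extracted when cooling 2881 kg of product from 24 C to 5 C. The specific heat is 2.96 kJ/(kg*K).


dT = 24 - (5) = 19 K
Q = m * cp * dT = 2881 * 2.96 * 19
Q = 162027 kJ

162027


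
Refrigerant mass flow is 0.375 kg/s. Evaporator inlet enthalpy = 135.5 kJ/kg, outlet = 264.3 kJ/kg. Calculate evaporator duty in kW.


dh = 264.3 - 135.5 = 128.8 kJ/kg
Q_evap = m_dot * dh = 0.375 * 128.8
Q_evap = 48.3 kW

48.3


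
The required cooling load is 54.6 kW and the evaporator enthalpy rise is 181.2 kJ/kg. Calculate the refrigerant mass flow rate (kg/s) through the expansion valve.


m_dot = Q / dh
m_dot = 54.6 / 181.2
m_dot = 0.3013 kg/s

0.3013


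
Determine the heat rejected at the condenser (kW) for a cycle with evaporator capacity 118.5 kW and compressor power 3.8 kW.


Q_cond = Q_evap + W
Q_cond = 118.5 + 3.8
Q_cond = 122.3 kW

122.3


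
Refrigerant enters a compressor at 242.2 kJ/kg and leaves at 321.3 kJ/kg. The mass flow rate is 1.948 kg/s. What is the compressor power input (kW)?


dh = 321.3 - 242.2 = 79.1 kJ/kg
W = m_dot * dh = 1.948 * 79.1 = 154.09 kW

154.09


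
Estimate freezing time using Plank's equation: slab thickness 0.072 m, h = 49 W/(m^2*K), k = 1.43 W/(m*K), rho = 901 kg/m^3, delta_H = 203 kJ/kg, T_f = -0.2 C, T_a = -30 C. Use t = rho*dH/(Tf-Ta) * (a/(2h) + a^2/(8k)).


dT = -0.2 - (-30) = 29.8 K
term1 = a/(2h) = 0.072/(2*49) = 0.0007346938776
term2 = a^2/(8k) = 0.072^2/(8*1.43) = 0.0004531468531
t = rho*dH*1000/dT * (term1 + term2)
t = 901*203*1000/29.8 * (0.0007346938776 + 0.0004531468531)
t = 7291 s

7291


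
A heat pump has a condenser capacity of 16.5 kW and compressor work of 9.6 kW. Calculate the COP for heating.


COP_hp = Q_cond / W
COP_hp = 16.5 / 9.6
COP_hp = 1.719

1.719


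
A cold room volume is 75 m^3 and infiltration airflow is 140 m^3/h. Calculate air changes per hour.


ACH = flow / volume
ACH = 140 / 75
ACH = 1.867

1.867


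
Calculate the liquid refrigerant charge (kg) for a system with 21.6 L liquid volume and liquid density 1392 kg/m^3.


Charge = V * rho / 1000
Charge = 21.6 * 1392 / 1000
Charge = 30.07 kg

30.07


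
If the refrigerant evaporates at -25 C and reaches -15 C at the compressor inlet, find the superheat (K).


Superheat = T_suction - T_evap
Superheat = -15 - (-25)
Superheat = 10 K

10


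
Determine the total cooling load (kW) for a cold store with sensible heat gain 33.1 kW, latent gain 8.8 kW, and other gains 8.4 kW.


Q_total = Q_s + Q_l + Q_misc
Q_total = 33.1 + 8.8 + 8.4
Q_total = 50.3 kW

50.3


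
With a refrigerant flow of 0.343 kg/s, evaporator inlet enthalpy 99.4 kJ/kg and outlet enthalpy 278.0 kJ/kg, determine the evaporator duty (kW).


dh = 278.0 - 99.4 = 178.6 kJ/kg
Q_evap = m_dot * dh = 0.343 * 178.6
Q_evap = 61.26 kW

61.26


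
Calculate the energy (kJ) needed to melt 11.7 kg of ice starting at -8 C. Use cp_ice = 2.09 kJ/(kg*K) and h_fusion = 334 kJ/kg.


Sensible heat = cp * dT = 2.09 * 8 = 16.72 kJ/kg
Total per kg = 16.72 + 334 = 350.72 kJ/kg
Q = m * total = 11.7 * 350.72
Q = 4103.4 kJ

4103.4


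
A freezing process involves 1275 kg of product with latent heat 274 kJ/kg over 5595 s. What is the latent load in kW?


Q_lat = m * h_fg / t
Q_lat = 1275 * 274 / 5595
Q_lat = 62.44 kW

62.44


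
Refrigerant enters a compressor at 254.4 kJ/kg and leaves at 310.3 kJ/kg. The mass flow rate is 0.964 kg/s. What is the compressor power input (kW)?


dh = 310.3 - 254.4 = 55.9 kJ/kg
W = m_dot * dh = 0.964 * 55.9 = 53.89 kW

53.89


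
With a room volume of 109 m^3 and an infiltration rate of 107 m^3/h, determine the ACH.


ACH = flow / volume
ACH = 107 / 109
ACH = 0.982

0.982


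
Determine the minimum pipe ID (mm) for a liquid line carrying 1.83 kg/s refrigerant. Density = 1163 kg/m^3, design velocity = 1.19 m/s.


A = m_dot / (rho * v) = 1.83 / (1163 * 1.19) = 0.001322282997 m^2
d = sqrt(4*A/pi) * 1000
d = 41.0 mm

41.0


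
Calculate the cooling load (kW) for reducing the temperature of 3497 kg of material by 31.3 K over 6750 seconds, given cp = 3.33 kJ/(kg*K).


Q = m * cp * dT / t
Q = 3497 * 3.33 * 31.3 / 6750
Q = 53.998 kW

53.998


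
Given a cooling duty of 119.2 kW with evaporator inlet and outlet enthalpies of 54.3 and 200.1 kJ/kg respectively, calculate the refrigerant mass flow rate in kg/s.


dh = 200.1 - 54.3 = 145.8 kJ/kg
m_dot = Q / dh = 119.2 / 145.8 = 0.8176 kg/s

0.8176


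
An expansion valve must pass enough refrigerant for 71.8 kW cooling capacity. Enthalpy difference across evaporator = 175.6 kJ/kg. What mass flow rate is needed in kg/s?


m_dot = Q / dh
m_dot = 71.8 / 175.6
m_dot = 0.4089 kg/s

0.4089


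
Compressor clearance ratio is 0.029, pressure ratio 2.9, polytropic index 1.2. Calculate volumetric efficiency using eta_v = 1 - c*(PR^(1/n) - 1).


PR^(1/n) = 2.9^(1/1.2) = 2.42846397
eta_v = 1 - 0.029 * (2.42846397 - 1)
eta_v = 0.9586

0.9586


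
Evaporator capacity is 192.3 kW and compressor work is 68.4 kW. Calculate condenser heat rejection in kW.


Q_cond = Q_evap + W
Q_cond = 192.3 + 68.4
Q_cond = 260.7 kW

260.7


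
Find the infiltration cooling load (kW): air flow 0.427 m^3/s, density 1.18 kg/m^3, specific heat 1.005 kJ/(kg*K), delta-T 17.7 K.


Q = V_dot * rho * cp * dT
Q = 0.427 * 1.18 * 1.005 * 17.7
Q = 8.963 kW

8.963


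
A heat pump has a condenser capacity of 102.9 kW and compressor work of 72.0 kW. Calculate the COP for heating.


COP_hp = Q_cond / W
COP_hp = 102.9 / 72.0
COP_hp = 1.429

1.429


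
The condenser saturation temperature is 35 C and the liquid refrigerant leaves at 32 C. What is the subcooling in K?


Subcooling = T_cond - T_liquid
Subcooling = 35 - 32
Subcooling = 3 K

3


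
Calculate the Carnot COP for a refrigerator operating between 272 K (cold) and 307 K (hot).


dT = 307 - 272 = 35 K
COP_carnot = T_cold / dT = 272 / 35
COP_carnot = 7.771

7.771


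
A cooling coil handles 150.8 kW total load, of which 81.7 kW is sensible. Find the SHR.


SHR = Q_sensible / Q_total
SHR = 81.7 / 150.8
SHR = 0.542

0.542


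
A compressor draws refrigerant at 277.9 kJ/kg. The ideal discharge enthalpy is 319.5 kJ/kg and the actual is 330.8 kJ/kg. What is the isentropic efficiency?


dh_ideal = 319.5 - 277.9 = 41.6 kJ/kg
dh_actual = 330.8 - 277.9 = 52.9 kJ/kg
eta_s = dh_ideal / dh_actual = 41.6 / 52.9
eta_s = 0.7864

0.7864


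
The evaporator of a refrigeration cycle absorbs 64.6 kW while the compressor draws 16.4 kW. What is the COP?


COP = Q_evap / W
COP = 64.6 / 16.4
COP = 3.939

3.939


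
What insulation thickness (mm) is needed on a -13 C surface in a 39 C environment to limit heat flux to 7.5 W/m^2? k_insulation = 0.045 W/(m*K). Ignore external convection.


dT = 39 - (-13) = 52 K
thickness = k * dT / q_max * 1000
thickness = 0.045 * 52 / 7.5 * 1000
thickness = 312.0 mm

312.0


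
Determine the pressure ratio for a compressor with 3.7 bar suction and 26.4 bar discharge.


PR = P_high / P_low
PR = 26.4 / 3.7
PR = 7.135

7.135


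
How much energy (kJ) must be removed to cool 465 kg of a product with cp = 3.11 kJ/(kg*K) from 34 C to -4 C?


dT = 34 - (-4) = 38 K
Q = m * cp * dT = 465 * 3.11 * 38
Q = 54954 kJ

54954


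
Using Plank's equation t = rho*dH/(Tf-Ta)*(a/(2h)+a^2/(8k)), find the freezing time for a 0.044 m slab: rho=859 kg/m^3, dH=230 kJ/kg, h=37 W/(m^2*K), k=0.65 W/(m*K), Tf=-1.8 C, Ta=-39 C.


dT = -1.8 - (-39) = 37.2 K
term1 = a/(2h) = 0.044/(2*37) = 0.0005945945946
term2 = a^2/(8k) = 0.044^2/(8*0.65) = 0.0003723076923
t = rho*dH*1000/dT * (term1 + term2)
t = 859*230*1000/37.2 * (0.0005945945946 + 0.0003723076923)
t = 5135 s

5135


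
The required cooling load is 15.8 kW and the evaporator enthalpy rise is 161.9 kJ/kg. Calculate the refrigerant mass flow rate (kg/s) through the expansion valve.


m_dot = Q / dh
m_dot = 15.8 / 161.9
m_dot = 0.0976 kg/s

0.0976


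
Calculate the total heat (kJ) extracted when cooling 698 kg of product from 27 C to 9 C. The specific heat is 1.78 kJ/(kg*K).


dT = 27 - (9) = 18 K
Q = m * cp * dT = 698 * 1.78 * 18
Q = 22364 kJ

22364


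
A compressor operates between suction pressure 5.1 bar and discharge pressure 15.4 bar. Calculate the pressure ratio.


PR = P_high / P_low
PR = 15.4 / 5.1
PR = 3.02

3.02


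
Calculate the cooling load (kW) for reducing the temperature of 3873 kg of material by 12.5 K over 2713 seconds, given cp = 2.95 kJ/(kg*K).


Q = m * cp * dT / t
Q = 3873 * 2.95 * 12.5 / 2713
Q = 52.642 kW

52.642


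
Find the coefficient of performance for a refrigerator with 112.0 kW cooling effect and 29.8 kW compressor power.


COP = Q_evap / W
COP = 112.0 / 29.8
COP = 3.758

3.758


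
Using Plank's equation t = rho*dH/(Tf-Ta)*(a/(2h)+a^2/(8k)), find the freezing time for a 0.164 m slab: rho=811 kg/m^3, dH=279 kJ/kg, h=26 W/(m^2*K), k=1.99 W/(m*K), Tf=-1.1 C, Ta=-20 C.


dT = -1.1 - (-20) = 18.9 K
term1 = a/(2h) = 0.164/(2*26) = 0.003153846154
term2 = a^2/(8k) = 0.164^2/(8*1.99) = 0.001689447236
t = rho*dH*1000/dT * (term1 + term2)
t = 811*279*1000/18.9 * (0.003153846154 + 0.001689447236)
t = 57983 s

57983


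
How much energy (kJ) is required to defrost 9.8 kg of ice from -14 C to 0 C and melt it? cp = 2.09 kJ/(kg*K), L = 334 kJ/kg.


Sensible heat = cp * dT = 2.09 * 14 = 29.26 kJ/kg
Total per kg = 29.26 + 334 = 363.26 kJ/kg
Q = m * total = 9.8 * 363.26
Q = 3559.9 kJ

3559.9


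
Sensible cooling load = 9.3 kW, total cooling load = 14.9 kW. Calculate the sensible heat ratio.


SHR = Q_sensible / Q_total
SHR = 9.3 / 14.9
SHR = 0.624

0.624


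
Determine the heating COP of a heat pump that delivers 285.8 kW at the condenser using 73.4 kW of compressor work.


COP_hp = Q_cond / W
COP_hp = 285.8 / 73.4
COP_hp = 3.894

3.894


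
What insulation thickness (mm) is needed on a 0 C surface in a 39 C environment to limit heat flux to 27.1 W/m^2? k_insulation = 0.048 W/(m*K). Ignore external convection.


dT = 39 - (0) = 39 K
thickness = k * dT / q_max * 1000
thickness = 0.048 * 39 / 27.1 * 1000
thickness = 69.1 mm

69.1


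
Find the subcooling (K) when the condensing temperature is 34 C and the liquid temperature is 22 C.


Subcooling = T_cond - T_liquid
Subcooling = 34 - 22
Subcooling = 12 K

12


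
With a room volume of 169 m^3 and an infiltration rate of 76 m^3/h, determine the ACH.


ACH = flow / volume
ACH = 76 / 169
ACH = 0.45

0.45


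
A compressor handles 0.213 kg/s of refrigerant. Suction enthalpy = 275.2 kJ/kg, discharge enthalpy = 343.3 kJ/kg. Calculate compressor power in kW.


dh = 343.3 - 275.2 = 68.1 kJ/kg
W = m_dot * dh = 0.213 * 68.1 = 14.51 kW

14.51


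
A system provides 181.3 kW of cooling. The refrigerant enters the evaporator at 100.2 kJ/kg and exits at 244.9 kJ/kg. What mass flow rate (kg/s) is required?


dh = 244.9 - 100.2 = 144.7 kJ/kg
m_dot = Q / dh = 181.3 / 144.7 = 1.2529 kg/s

1.2529


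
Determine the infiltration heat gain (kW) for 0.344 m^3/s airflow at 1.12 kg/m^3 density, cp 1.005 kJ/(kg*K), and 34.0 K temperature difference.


Q = V_dot * rho * cp * dT
Q = 0.344 * 1.12 * 1.005 * 34.0
Q = 13.165 kW

13.165


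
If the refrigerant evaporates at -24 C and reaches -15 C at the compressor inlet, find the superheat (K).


Superheat = T_suction - T_evap
Superheat = -15 - (-24)
Superheat = 9 K

9


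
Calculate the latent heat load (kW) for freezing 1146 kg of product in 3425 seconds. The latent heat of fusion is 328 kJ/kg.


Q_lat = m * h_fg / t
Q_lat = 1146 * 328 / 3425
Q_lat = 109.75 kW

109.75


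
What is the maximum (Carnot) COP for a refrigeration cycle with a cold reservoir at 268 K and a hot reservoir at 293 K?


dT = 293 - 268 = 25 K
COP_carnot = T_cold / dT = 268 / 25
COP_carnot = 10.72

10.72


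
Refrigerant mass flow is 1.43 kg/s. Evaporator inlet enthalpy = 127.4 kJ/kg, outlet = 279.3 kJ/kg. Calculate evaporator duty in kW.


dh = 279.3 - 127.4 = 151.9 kJ/kg
Q_evap = m_dot * dh = 1.43 * 151.9
Q_evap = 217.22 kW

217.22


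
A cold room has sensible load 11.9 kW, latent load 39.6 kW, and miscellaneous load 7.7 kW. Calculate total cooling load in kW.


Q_total = Q_s + Q_l + Q_misc
Q_total = 11.9 + 39.6 + 7.7
Q_total = 59.2 kW

59.2


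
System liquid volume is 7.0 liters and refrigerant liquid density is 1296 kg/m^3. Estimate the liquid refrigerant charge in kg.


Charge = V * rho / 1000
Charge = 7.0 * 1296 / 1000
Charge = 9.07 kg

9.07


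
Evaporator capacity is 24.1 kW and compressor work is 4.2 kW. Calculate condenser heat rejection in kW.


Q_cond = Q_evap + W
Q_cond = 24.1 + 4.2
Q_cond = 28.3 kW

28.3


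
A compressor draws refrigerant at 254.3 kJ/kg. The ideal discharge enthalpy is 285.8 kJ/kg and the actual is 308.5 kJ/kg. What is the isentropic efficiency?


dh_ideal = 285.8 - 254.3 = 31.5 kJ/kg
dh_actual = 308.5 - 254.3 = 54.2 kJ/kg
eta_s = dh_ideal / dh_actual = 31.5 / 54.2
eta_s = 0.5812

0.5812


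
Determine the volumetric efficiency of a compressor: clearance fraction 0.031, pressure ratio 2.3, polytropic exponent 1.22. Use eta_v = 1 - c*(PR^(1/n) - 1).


PR^(1/n) = 2.3^(1/1.22) = 1.97923894
eta_v = 1 - 0.031 * (1.97923894 - 1)
eta_v = 0.9696

0.9696


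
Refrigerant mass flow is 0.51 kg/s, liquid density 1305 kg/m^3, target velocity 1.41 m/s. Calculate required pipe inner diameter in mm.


A = m_dot / (rho * v) = 0.51 / (1305 * 1.41) = 0.0002771663813 m^2
d = sqrt(4*A/pi) * 1000
d = 18.8 mm

18.8


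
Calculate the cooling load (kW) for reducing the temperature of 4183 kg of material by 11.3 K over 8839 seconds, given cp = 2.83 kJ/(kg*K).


Q = m * cp * dT / t
Q = 4183 * 2.83 * 11.3 / 8839
Q = 15.134 kW

15.134


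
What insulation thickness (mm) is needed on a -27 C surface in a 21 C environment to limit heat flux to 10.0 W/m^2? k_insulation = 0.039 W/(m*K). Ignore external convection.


dT = 21 - (-27) = 48 K
thickness = k * dT / q_max * 1000
thickness = 0.039 * 48 / 10.0 * 1000
thickness = 187.2 mm

187.2


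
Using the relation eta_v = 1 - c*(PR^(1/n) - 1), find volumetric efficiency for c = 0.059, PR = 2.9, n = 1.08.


PR^(1/n) = 2.9^(1/1.08) = 2.68007097
eta_v = 1 - 0.059 * (2.68007097 - 1)
eta_v = 0.9009

0.9009


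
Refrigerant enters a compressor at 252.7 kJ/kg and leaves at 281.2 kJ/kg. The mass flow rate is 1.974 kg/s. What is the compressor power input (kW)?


dh = 281.2 - 252.7 = 28.5 kJ/kg
W = m_dot * dh = 1.974 * 28.5 = 56.26 kW

56.26


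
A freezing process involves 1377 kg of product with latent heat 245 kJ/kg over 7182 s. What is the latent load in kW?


Q_lat = m * h_fg / t
Q_lat = 1377 * 245 / 7182
Q_lat = 46.97 kW

46.97


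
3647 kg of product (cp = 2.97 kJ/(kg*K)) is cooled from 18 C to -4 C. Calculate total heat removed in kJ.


dT = 18 - (-4) = 22 K
Q = m * cp * dT = 3647 * 2.97 * 22
Q = 238295 kJ

238295


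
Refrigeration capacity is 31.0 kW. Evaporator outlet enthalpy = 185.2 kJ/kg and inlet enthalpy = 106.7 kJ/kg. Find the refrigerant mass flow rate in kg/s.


dh = 185.2 - 106.7 = 78.5 kJ/kg
m_dot = Q / dh = 31.0 / 78.5 = 0.3949 kg/s

0.3949


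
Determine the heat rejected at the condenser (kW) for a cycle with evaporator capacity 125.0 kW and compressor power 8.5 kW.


Q_cond = Q_evap + W
Q_cond = 125.0 + 8.5
Q_cond = 133.5 kW

133.5


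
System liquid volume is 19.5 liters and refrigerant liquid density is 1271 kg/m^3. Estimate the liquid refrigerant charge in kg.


Charge = V * rho / 1000
Charge = 19.5 * 1271 / 1000
Charge = 24.78 kg

24.78


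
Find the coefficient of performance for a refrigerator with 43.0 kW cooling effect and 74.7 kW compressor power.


COP = Q_evap / W
COP = 43.0 / 74.7
COP = 0.576

0.576


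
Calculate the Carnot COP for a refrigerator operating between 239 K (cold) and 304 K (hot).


dT = 304 - 239 = 65 K
COP_carnot = T_cold / dT = 239 / 65
COP_carnot = 3.677

3.677


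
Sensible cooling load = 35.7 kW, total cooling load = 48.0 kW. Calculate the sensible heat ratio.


SHR = Q_sensible / Q_total
SHR = 35.7 / 48.0
SHR = 0.744

0.744


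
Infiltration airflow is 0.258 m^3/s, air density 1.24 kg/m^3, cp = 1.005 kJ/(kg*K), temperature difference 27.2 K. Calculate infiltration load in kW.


Q = V_dot * rho * cp * dT
Q = 0.258 * 1.24 * 1.005 * 27.2
Q = 8.745 kW

8.745


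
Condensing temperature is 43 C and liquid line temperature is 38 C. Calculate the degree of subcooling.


Subcooling = T_cond - T_liquid
Subcooling = 43 - 38
Subcooling = 5 K

5


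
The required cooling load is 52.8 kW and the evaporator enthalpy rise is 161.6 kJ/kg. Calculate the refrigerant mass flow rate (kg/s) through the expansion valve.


m_dot = Q / dh
m_dot = 52.8 / 161.6
m_dot = 0.3267 kg/s

0.3267


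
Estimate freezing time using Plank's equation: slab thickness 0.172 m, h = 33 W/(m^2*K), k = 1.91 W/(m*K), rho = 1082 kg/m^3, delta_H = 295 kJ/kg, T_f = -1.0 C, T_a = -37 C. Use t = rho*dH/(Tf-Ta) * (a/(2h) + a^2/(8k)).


dT = -1.0 - (-37) = 36.0 K
term1 = a/(2h) = 0.172/(2*33) = 0.002606060606
term2 = a^2/(8k) = 0.172^2/(8*1.91) = 0.001936125654
t = rho*dH*1000/dT * (term1 + term2)
t = 1082*295*1000/36.0 * (0.002606060606 + 0.001936125654)
t = 40273 s

40273


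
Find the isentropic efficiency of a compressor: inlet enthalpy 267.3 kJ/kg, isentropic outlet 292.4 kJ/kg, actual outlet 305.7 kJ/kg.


dh_ideal = 292.4 - 267.3 = 25.1 kJ/kg
dh_actual = 305.7 - 267.3 = 38.4 kJ/kg
eta_s = dh_ideal / dh_actual = 25.1 / 38.4
eta_s = 0.6536

0.6536


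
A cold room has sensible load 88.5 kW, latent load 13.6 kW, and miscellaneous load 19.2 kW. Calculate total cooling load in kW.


Q_total = Q_s + Q_l + Q_misc
Q_total = 88.5 + 13.6 + 19.2
Q_total = 121.3 kW

121.3


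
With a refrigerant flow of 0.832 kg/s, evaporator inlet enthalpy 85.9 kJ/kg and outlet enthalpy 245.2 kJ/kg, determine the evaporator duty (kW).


dh = 245.2 - 85.9 = 159.3 kJ/kg
Q_evap = m_dot * dh = 0.832 * 159.3
Q_evap = 132.54 kW

132.54


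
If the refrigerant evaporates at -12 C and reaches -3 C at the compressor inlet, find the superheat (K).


Superheat = T_suction - T_evap
Superheat = -3 - (-12)
Superheat = 9 K

9


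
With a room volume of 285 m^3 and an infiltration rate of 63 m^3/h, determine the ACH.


ACH = flow / volume
ACH = 63 / 285
ACH = 0.221

0.221


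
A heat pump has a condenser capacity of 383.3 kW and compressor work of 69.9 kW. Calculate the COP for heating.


COP_hp = Q_cond / W
COP_hp = 383.3 / 69.9
COP_hp = 5.484

5.484


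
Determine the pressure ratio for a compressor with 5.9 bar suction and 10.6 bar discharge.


PR = P_high / P_low
PR = 10.6 / 5.9
PR = 1.797

1.797


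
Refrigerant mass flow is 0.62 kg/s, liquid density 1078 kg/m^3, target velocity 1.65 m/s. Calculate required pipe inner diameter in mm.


A = m_dot / (rho * v) = 0.62 / (1078 * 1.65) = 0.0003485691797 m^2
d = sqrt(4*A/pi) * 1000
d = 21.1 mm

21.1


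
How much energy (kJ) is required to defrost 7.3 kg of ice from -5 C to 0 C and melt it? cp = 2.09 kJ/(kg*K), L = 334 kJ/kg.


Sensible heat = cp * dT = 2.09 * 5 = 10.45 kJ/kg
Total per kg = 10.45 + 334 = 344.45 kJ/kg
Q = m * total = 7.3 * 344.45
Q = 2514.5 kJ

2514.5


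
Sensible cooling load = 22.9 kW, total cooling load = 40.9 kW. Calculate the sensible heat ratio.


SHR = Q_sensible / Q_total
SHR = 22.9 / 40.9
SHR = 0.56

0.56


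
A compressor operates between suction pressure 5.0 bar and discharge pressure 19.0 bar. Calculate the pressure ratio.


PR = P_high / P_low
PR = 19.0 / 5.0
PR = 3.8

3.8


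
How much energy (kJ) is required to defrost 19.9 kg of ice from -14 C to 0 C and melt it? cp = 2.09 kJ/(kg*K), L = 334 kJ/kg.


Sensible heat = cp * dT = 2.09 * 14 = 29.26 kJ/kg
Total per kg = 29.26 + 334 = 363.26 kJ/kg
Q = m * total = 19.9 * 363.26
Q = 7228.9 kJ

7228.9


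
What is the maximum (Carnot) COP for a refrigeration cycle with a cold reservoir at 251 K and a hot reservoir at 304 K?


dT = 304 - 251 = 53 K
COP_carnot = T_cold / dT = 251 / 53
COP_carnot = 4.736

4.736


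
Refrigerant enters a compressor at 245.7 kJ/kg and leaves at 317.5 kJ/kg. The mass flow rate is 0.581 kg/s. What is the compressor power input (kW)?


dh = 317.5 - 245.7 = 71.8 kJ/kg
W = m_dot * dh = 0.581 * 71.8 = 41.72 kW

41.72


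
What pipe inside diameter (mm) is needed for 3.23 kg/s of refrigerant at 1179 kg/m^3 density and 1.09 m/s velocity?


A = m_dot / (rho * v) = 3.23 / (1179 * 1.09) = 0.002513403522 m^2
d = sqrt(4*A/pi) * 1000
d = 56.6 mm

56.6


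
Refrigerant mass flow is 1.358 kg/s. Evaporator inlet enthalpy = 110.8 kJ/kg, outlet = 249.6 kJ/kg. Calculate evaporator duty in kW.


dh = 249.6 - 110.8 = 138.8 kJ/kg
Q_evap = m_dot * dh = 1.358 * 138.8
Q_evap = 188.49 kW

188.49


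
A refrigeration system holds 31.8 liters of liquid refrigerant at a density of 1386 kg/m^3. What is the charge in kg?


Charge = V * rho / 1000
Charge = 31.8 * 1386 / 1000
Charge = 44.07 kg

44.07


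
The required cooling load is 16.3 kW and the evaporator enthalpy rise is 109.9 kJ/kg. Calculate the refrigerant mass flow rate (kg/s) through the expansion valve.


m_dot = Q / dh
m_dot = 16.3 / 109.9
m_dot = 0.1483 kg/s

0.1483


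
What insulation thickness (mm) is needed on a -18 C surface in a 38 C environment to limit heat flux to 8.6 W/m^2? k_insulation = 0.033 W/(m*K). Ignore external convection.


dT = 38 - (-18) = 56 K
thickness = k * dT / q_max * 1000
thickness = 0.033 * 56 / 8.6 * 1000
thickness = 214.9 mm

214.9


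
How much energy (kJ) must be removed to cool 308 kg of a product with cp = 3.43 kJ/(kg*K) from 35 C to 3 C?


dT = 35 - (3) = 32 K
Q = m * cp * dT = 308 * 3.43 * 32
Q = 33806 kJ

33806


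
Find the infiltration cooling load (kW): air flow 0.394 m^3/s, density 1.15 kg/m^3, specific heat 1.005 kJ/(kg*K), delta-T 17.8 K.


Q = V_dot * rho * cp * dT
Q = 0.394 * 1.15 * 1.005 * 17.8
Q = 8.106 kW

8.106


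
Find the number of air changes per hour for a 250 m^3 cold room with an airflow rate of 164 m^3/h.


ACH = flow / volume
ACH = 164 / 250
ACH = 0.656

0.656


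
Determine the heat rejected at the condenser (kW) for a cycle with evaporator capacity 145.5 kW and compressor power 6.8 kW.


Q_cond = Q_evap + W
Q_cond = 145.5 + 6.8
Q_cond = 152.3 kW

152.3


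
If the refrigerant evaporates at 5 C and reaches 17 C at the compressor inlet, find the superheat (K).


Superheat = T_suction - T_evap
Superheat = 17 - (5)
Superheat = 12 K

12


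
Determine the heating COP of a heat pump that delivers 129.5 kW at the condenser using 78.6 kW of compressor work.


COP_hp = Q_cond / W
COP_hp = 129.5 / 78.6
COP_hp = 1.648

1.648


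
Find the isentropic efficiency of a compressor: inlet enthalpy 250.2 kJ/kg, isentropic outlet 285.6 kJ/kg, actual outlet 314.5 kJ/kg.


dh_ideal = 285.6 - 250.2 = 35.4 kJ/kg
dh_actual = 314.5 - 250.2 = 64.3 kJ/kg
eta_s = dh_ideal / dh_actual = 35.4 / 64.3
eta_s = 0.5505

0.5505


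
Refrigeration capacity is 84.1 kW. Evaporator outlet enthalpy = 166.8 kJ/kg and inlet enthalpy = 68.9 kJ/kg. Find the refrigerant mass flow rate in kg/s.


dh = 166.8 - 68.9 = 97.9 kJ/kg
m_dot = Q / dh = 84.1 / 97.9 = 0.859 kg/s

0.859


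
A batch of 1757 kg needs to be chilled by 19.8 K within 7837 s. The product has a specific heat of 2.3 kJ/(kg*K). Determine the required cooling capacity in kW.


Q = m * cp * dT / t
Q = 1757 * 2.3 * 19.8 / 7837
Q = 10.21 kW

10.21


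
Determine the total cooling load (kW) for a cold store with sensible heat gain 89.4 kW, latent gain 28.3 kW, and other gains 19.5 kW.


Q_total = Q_s + Q_l + Q_misc
Q_total = 89.4 + 28.3 + 19.5
Q_total = 137.2 kW

137.2


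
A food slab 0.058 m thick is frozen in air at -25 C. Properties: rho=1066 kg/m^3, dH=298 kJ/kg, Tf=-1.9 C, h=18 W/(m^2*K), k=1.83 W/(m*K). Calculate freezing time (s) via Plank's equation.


dT = -1.9 - (-25) = 23.1 K
term1 = a/(2h) = 0.058/(2*18) = 0.001611111111
term2 = a^2/(8k) = 0.058^2/(8*1.83) = 0.0002297814208
t = rho*dH*1000/dT * (term1 + term2)
t = 1066*298*1000/23.1 * (0.001611111111 + 0.0002297814208)
t = 25316 s

25316


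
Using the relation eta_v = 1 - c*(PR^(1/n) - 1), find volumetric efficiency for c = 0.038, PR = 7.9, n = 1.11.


PR^(1/n) = 7.9^(1/1.11) = 6.43684506
eta_v = 1 - 0.038 * (6.43684506 - 1)
eta_v = 0.7934

0.7934


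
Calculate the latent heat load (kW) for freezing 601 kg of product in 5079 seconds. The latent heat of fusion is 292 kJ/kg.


Q_lat = m * h_fg / t
Q_lat = 601 * 292 / 5079
Q_lat = 34.55 kW

34.55


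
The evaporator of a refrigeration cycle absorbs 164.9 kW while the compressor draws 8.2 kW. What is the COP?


COP = Q_evap / W
COP = 164.9 / 8.2
COP = 20.11

20.11


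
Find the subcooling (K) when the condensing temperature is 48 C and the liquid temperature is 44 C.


Subcooling = T_cond - T_liquid
Subcooling = 48 - 44
Subcooling = 4 K

4


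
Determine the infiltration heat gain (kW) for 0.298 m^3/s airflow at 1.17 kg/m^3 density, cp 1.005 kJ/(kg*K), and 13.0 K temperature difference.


Q = V_dot * rho * cp * dT
Q = 0.298 * 1.17 * 1.005 * 13.0
Q = 4.555 kW

4.555


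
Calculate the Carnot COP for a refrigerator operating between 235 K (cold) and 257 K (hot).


dT = 257 - 235 = 22 K
COP_carnot = T_cold / dT = 235 / 22
COP_carnot = 10.682

10.682


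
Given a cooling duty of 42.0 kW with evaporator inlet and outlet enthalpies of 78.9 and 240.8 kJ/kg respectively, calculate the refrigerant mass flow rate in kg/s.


dh = 240.8 - 78.9 = 161.9 kJ/kg
m_dot = Q / dh = 42.0 / 161.9 = 0.2594 kg/s

0.2594


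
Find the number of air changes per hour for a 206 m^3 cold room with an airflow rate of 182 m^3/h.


ACH = flow / volume
ACH = 182 / 206
ACH = 0.883

0.883


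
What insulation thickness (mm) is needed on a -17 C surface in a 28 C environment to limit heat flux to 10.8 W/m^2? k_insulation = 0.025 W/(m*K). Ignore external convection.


dT = 28 - (-17) = 45 K
thickness = k * dT / q_max * 1000
thickness = 0.025 * 45 / 10.8 * 1000
thickness = 104.2 mm

104.2


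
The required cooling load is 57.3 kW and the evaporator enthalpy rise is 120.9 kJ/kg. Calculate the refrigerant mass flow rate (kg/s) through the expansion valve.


m_dot = Q / dh
m_dot = 57.3 / 120.9
m_dot = 0.4739 kg/s

0.4739


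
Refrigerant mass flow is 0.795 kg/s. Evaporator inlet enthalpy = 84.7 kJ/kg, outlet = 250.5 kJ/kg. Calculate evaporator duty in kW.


dh = 250.5 - 84.7 = 165.8 kJ/kg
Q_evap = m_dot * dh = 0.795 * 165.8
Q_evap = 131.81 kW

131.81


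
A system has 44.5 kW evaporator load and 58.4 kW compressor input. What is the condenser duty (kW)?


Q_cond = Q_evap + W
Q_cond = 44.5 + 58.4
Q_cond = 102.9 kW

102.9


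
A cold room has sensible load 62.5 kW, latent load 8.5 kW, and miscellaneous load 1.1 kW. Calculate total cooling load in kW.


Q_total = Q_s + Q_l + Q_misc
Q_total = 62.5 + 8.5 + 1.1
Q_total = 72.1 kW

72.1


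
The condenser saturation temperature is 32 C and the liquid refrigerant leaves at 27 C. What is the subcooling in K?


Subcooling = T_cond - T_liquid
Subcooling = 32 - 27
Subcooling = 5 K

5


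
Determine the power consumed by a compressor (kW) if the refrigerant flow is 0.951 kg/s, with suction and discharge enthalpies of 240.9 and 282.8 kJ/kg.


dh = 282.8 - 240.9 = 41.9 kJ/kg
W = m_dot * dh = 0.951 * 41.9 = 39.85 kW

39.85


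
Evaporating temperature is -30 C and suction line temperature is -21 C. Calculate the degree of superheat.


Superheat = T_suction - T_evap
Superheat = -21 - (-30)
Superheat = 9 K

9


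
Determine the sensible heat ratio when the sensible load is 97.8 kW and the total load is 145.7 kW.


SHR = Q_sensible / Q_total
SHR = 97.8 / 145.7
SHR = 0.671

0.671


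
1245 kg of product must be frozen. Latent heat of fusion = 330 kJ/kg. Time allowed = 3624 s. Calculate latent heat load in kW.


Q_lat = m * h_fg / t
Q_lat = 1245 * 330 / 3624
Q_lat = 113.37 kW

113.37


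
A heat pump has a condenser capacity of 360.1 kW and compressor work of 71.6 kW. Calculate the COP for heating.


COP_hp = Q_cond / W
COP_hp = 360.1 / 71.6
COP_hp = 5.029

5.029
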